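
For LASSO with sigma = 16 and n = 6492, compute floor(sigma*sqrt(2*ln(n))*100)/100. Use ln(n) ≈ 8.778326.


ln(6492) ≈ 8.778326.
2*ln(n) ≈ 17.556652.
sqrt(2*ln(n)) ≈ sqrt(17.556652) ≈ 4.190066.
lambda ≈ 16*4.190066 = 67.041056.
floor(lambda*100)/100 = 67.04.

67.04


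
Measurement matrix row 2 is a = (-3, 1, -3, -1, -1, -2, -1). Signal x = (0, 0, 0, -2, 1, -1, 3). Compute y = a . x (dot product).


Non-zero terms: ['-1*-2', '-1*1', '-2*-1', '-1*3']
Products: [2, -1, 2, -3]
y = sum = 0.

0


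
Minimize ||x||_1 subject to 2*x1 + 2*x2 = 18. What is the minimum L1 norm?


Axis intercepts:
  x1 = 9, x2 = 0: L1 = 9
  x1 = 0, x2 = 9: L1 = 9
x* = (9, 0)
||x*||_1 = 9.

9


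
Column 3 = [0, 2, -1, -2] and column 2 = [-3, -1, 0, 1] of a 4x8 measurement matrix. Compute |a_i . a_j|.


Inner product: 0*-3 + 2*-1 + -1*0 + -2*1
Products: [0, -2, 0, -2]
Sum = -4.
|dot| = 4.

4


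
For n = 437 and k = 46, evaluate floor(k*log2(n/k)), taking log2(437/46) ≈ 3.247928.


log2(n/k) = log2(437/46) ≈ 3.247928.
k*log2(n/k) ≈ 46*3.247928 = 149.404688.
floor(149.404688) = 149.

149


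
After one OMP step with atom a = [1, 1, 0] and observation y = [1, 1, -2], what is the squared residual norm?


a^T a = 2.
a^T y = 2.
coeff = 2/2 = 1.
||r||^2 = 4.

4


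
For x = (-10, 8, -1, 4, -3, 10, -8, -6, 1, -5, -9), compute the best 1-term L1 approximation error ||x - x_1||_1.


Sorted |x_i| descending: [10, 10, 9, 8, 8, 6, 5, 4, 3, 1, 1]
Keep top 1: [10]
Tail entries: [10, 9, 8, 8, 6, 5, 4, 3, 1, 1]
L1 error = sum of tail = 55.

55


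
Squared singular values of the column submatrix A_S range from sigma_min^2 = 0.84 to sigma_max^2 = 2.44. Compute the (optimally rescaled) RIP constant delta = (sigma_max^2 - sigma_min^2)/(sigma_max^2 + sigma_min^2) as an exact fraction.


lambda_max - lambda_min = 2.44 - 0.84 = 1.60.
lambda_max + lambda_min = 2.44 + 0.84 = 3.28.
delta = 1.60/3.28 = 160/328 = 20/41.

20/41


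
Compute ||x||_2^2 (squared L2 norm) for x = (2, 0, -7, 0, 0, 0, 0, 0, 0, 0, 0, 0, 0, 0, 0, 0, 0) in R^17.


Non-zero entries: [(0, 2), (2, -7)]
Squares: [4, 49]
||x||_2^2 = sum = 53.

53


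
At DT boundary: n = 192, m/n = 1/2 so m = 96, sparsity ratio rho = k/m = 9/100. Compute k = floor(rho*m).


m = 1/2*192 = 96.
rho = 9/100.
rho*m = 9/100*96 = 8.64.
k = floor(8.64) = 8.

8


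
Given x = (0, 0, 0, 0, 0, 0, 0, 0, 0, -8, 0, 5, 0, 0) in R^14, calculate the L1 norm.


Non-zero entries: [(9, -8), (11, 5)]
Absolute values: [8, 5]
||x||_1 = sum = 13.

13


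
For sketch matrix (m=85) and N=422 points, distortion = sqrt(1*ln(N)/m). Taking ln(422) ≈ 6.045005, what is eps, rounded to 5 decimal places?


ln(422) ≈ 6.045005.
1*ln(N)/m ≈ 1*6.045005/85 ≈ 0.07111771.
eps = sqrt(0.07111771) ≈ 0.266679 ≈ 0.26668.

0.26668


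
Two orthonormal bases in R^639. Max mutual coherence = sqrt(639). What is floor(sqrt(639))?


25^2 = 625 <= 639 < 676 = 26^2, so 25 <= sqrt(639) < 26.
floor(sqrt(639)) = 25.

25


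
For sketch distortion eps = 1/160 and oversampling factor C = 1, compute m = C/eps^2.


1/eps = 160.
(1/eps)^2 = 25600.
m = 1*25600 = 25600.

25600


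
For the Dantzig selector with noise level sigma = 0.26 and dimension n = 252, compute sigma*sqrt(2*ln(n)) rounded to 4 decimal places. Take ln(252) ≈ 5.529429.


ln(252) ≈ 5.529429.
2*ln(n) ≈ 11.058858.
sqrt(2*ln(n)) ≈ sqrt(11.058858) ≈ 3.325486.
threshold ≈ 0.26*3.325486 = 0.86462636 ≈ 0.8646.

0.8646


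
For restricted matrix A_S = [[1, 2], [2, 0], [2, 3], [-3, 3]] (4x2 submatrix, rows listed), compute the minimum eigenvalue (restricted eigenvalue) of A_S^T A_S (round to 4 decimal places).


A_S^T A_S = [[18, -1], [-1, 22]].
trace = 40.
det = 395.
disc = trace^2 - 4*det = 1600 - 4*395 = 20.
sqrt(20) ≈ 4.472136.
lam_min = (40 - sqrt(20))/2 ≈ (40 - 4.472136)/2 = 17.763932 ≈ 17.7639.

17.7639


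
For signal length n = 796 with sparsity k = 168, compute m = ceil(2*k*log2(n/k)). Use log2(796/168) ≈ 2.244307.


log2(n/k) = log2(796/168) ≈ 2.244307.
2*k*log2(n/k) ≈ 2*168*2.244307 = 754.087152.
m = ceil(754.087152) = 755.

755


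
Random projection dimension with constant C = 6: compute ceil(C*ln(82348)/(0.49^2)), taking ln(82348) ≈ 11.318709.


ln(82348) ≈ 11.318709.
eps^2 = 0.49^2 = 0.2401.
C*ln(N)/eps^2 ≈ 6*11.318709/0.2401 ≈ 282.8499.
m = ceil(282.8499) = 283.

283


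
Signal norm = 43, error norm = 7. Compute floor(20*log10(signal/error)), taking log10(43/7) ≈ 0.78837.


||x||/||e|| = 43/7.
log10(43/7) ≈ 0.78837.
20*log10(||x||/||e||) ≈ 20*0.78837 = 15.7674.
floor(15.7674) = 15.

15


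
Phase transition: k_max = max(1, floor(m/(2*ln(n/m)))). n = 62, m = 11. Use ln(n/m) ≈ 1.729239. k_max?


n/m = 62/11.
ln(n/m) ≈ 1.729239.
2*ln(n/m) ≈ 3.458478.
m/(2*ln(n/m)) ≈ 11/3.458478 ≈ 3.1806.
floor = 3.
k_max = max(1, 3) = 3.

3


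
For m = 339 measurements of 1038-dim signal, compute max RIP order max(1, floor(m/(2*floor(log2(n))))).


floor(log2(1038)) = 10.
2*10 = 20.
m/(2*floor(log2(n))) = 339/20 ≈ 16.95.
floor = 16.
k = max(1, 16) = 16.

16


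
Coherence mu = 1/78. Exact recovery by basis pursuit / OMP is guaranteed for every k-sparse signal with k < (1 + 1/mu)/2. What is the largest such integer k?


1/mu = 78.
1 + 1/mu = 79.
(1 + 1/mu)/2 = 39.5 is not an integer, so k_max = floor(39.5) = 39.

39


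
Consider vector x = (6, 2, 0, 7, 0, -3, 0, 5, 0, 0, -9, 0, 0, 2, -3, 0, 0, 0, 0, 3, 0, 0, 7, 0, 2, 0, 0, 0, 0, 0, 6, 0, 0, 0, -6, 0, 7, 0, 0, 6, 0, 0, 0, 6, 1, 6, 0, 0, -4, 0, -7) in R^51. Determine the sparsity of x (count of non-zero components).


Non-zero positions: [0, 1, 3, 5, 7, 10, 13, 14, 19, 22, 24, 30, 34, 36, 39, 43, 44, 45, 48, 50].
Sparsity = 20.

20


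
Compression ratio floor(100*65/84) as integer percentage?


100*m/n = 100*65/84 ≈ 77.381.
floor = 77.

77


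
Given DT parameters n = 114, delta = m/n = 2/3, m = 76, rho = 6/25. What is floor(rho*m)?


m = 2/3*114 = 76.
rho = 6/25.
rho*m = 6/25*76 = 18.24.
k = floor(18.24) = 18.

18


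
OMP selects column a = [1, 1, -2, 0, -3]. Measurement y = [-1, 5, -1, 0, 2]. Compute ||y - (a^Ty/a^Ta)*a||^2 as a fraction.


a^T a = 15.
a^T y = 0.
coeff = 0/15 = 0.
||r||^2 = 31.

31


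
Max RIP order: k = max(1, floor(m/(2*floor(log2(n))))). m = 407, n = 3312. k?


floor(log2(3312)) = 11.
2*11 = 22.
m/(2*floor(log2(n))) = 407/22 ≈ 18.5.
floor = 18.
k = max(1, 18) = 18.

18


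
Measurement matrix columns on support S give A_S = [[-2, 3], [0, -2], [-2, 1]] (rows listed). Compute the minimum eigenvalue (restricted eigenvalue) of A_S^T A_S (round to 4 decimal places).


A_S^T A_S = [[8, -8], [-8, 14]].
trace = 22.
det = 48.
disc = trace^2 - 4*det = 484 - 4*48 = 292.
sqrt(292) ≈ 17.088007.
lam_min = (22 - sqrt(292))/2 ≈ (22 - 17.088007)/2 = 2.4559965 ≈ 2.4560.

2.4560


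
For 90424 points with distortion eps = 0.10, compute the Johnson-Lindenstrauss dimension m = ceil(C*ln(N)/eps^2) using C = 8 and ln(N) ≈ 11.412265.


ln(90424) ≈ 11.412265.
eps^2 = 0.10^2 = 0.01.
C*ln(N)/eps^2 ≈ 8*11.412265/0.01 ≈ 9129.812.
m = ceil(9129.812) = 9130.

9130


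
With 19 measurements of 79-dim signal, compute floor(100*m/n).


100*m/n = 100*19/79 ≈ 24.0506.
floor = 24.

24


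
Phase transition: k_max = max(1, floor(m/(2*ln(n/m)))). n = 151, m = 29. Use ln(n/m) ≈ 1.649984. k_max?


n/m = 151/29.
ln(n/m) ≈ 1.649984.
2*ln(n/m) ≈ 3.299968.
m/(2*ln(n/m)) ≈ 29/3.299968 ≈ 8.788.
floor = 8.
k_max = max(1, 8) = 8.

8


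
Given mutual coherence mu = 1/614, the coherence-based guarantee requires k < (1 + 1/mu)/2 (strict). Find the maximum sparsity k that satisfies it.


1/mu = 614.
1 + 1/mu = 615.
(1 + 1/mu)/2 = 307.5 is not an integer, so k_max = floor(307.5) = 307.

307


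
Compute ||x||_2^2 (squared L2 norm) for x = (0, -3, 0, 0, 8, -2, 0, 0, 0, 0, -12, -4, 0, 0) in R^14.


Non-zero entries: [(1, -3), (4, 8), (5, -2), (10, -12), (11, -4)]
Squares: [9, 64, 4, 144, 16]
||x||_2^2 = sum = 237.

237


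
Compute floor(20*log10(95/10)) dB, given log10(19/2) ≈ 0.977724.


||x||/||e|| = 95/10 = 19/2.
log10(19/2) ≈ 0.977724.
20*log10(||x||/||e||) ≈ 20*0.977724 = 19.55448.
floor(19.55448) = 19.

19


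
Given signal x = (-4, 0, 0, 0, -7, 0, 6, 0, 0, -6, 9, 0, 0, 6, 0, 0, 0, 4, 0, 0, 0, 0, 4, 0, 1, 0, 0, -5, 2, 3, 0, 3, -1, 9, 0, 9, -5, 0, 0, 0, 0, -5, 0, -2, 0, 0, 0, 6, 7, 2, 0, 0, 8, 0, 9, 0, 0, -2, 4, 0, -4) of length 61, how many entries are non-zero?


Non-zero positions: [0, 4, 6, 9, 10, 13, 17, 22, 24, 27, 28, 29, 31, 32, 33, 35, 36, 41, 43, 47, 48, 49, 52, 54, 57, 58, 60].
Sparsity = 27.

27


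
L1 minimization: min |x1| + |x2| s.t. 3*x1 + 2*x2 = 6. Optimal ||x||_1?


Axis intercepts:
  x1 = 2, x2 = 0: L1 = 2
  x1 = 0, x2 = 3: L1 = 3
x* = (2, 0)
||x*||_1 = 2.

2


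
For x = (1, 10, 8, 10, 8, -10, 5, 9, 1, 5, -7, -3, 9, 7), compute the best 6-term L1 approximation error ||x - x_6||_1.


Sorted |x_i| descending: [10, 10, 10, 9, 9, 8, 8, 7, 7, 5, 5, 3, 1, 1]
Keep top 6: [10, 10, 10, 9, 9, 8]
Tail entries: [8, 7, 7, 5, 5, 3, 1, 1]
L1 error = sum of tail = 37.

37


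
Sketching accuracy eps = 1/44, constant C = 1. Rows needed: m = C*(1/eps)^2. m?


1/eps = 44.
(1/eps)^2 = 1936.
m = 1*1936 = 1936.

1936


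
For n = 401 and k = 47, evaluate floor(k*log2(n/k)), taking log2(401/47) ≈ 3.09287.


log2(n/k) = log2(401/47) ≈ 3.09287.
k*log2(n/k) ≈ 47*3.09287 = 145.36489.
floor(145.36489) = 145.

145


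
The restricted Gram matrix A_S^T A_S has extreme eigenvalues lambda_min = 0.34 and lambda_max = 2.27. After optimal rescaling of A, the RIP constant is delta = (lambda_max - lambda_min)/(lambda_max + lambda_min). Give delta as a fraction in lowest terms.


lambda_max - lambda_min = 2.27 - 0.34 = 1.93.
lambda_max + lambda_min = 2.27 + 0.34 = 2.61.
delta = 1.93/2.61 = 193/261.

193/261


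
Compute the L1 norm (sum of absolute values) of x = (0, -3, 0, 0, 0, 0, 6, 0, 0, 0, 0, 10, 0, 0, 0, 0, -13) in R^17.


Non-zero entries: [(1, -3), (6, 6), (11, 10), (16, -13)]
Absolute values: [3, 6, 10, 13]
||x||_1 = sum = 32.

32


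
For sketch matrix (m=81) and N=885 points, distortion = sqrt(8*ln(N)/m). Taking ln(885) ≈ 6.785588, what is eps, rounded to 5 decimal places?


ln(885) ≈ 6.785588.
8*ln(N)/m ≈ 8*6.785588/81 ≈ 0.67018153.
eps = sqrt(0.67018153) ≈ 0.8186462 ≈ 0.81865.

0.81865


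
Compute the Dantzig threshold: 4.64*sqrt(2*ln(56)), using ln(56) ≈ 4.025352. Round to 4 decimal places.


ln(56) ≈ 4.025352.
2*ln(n) ≈ 8.050704.
sqrt(2*ln(n)) ≈ sqrt(8.050704) ≈ 2.837376.
threshold ≈ 4.64*2.837376 = 13.16542464 ≈ 13.1654.

13.1654


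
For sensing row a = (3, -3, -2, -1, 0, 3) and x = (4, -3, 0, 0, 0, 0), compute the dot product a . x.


Non-zero terms: ['3*4', '-3*-3']
Products: [12, 9]
y = sum = 21.

21


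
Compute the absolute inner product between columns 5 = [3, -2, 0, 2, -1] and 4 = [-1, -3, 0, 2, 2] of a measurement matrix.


Inner product: 3*-1 + -2*-3 + 0*0 + 2*2 + -1*2
Products: [-3, 6, 0, 4, -2]
Sum = 5.
|dot| = 5.

5


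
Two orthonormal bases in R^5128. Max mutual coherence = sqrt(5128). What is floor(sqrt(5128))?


71^2 = 5041 <= 5128 < 5184 = 72^2, so 71 <= sqrt(5128) < 72.
floor(sqrt(5128)) = 71.

71


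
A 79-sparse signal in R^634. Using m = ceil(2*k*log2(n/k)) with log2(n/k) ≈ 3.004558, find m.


log2(n/k) = log2(634/79) ≈ 3.004558.
2*k*log2(n/k) ≈ 2*79*3.004558 = 474.720164.
m = ceil(474.720164) = 475.

475


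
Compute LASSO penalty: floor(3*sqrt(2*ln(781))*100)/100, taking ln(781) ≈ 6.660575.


ln(781) ≈ 6.660575.
2*ln(n) ≈ 13.32115.
sqrt(2*ln(n)) ≈ sqrt(13.32115) ≈ 3.649815.
lambda ≈ 3*3.649815 = 10.949445.
floor(lambda*100)/100 = 10.94.

10.94


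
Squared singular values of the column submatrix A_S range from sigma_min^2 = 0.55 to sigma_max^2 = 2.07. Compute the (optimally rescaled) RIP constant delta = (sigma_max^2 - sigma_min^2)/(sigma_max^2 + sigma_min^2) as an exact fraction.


lambda_max - lambda_min = 2.07 - 0.55 = 1.52.
lambda_max + lambda_min = 2.07 + 0.55 = 2.62.
delta = 1.52/2.62 = 152/262 = 76/131.

76/131


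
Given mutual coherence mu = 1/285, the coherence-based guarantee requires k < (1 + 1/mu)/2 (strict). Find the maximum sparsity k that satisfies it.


1/mu = 285.
1 + 1/mu = 286.
(1 + 1/mu)/2 = 143 is an integer and the inequality is strict, so k_max = 143 - 1 = 142.

142


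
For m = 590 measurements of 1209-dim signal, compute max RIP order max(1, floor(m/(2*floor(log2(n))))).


floor(log2(1209)) = 10.
2*10 = 20.
m/(2*floor(log2(n))) = 590/20 ≈ 29.5.
floor = 29.
k = max(1, 29) = 29.

29


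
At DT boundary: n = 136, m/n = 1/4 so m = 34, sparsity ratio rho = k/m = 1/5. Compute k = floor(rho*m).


m = 1/4*136 = 34.
rho = 1/5.
rho*m = 1/5*34 = 6.8.
k = floor(6.8) = 6.

6


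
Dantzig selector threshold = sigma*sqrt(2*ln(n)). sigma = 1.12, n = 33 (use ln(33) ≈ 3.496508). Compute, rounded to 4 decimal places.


ln(33) ≈ 3.496508.
2*ln(n) ≈ 6.993016.
sqrt(2*ln(n)) ≈ sqrt(6.993016) ≈ 2.644431.
threshold ≈ 1.12*2.644431 = 2.96176272 ≈ 2.9618.

2.9618


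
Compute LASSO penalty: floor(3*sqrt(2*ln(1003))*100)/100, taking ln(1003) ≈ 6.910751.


ln(1003) ≈ 6.910751.
2*ln(n) ≈ 13.821502.
sqrt(2*ln(n)) ≈ sqrt(13.821502) ≈ 3.717728.
lambda ≈ 3*3.717728 = 11.153184.
floor(lambda*100)/100 = 11.15.

11.15


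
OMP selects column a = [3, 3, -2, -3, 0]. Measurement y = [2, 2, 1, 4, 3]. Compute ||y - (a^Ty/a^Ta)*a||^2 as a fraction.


a^T a = 31.
a^T y = -2.
coeff = -2/31 = -2/31.
||r||^2 = 1050/31.

1050/31


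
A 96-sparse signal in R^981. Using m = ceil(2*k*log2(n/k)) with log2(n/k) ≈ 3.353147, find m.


log2(n/k) = log2(981/96) ≈ 3.353147.
2*k*log2(n/k) ≈ 2*96*3.353147 = 643.804224.
m = ceil(643.804224) = 644.

644


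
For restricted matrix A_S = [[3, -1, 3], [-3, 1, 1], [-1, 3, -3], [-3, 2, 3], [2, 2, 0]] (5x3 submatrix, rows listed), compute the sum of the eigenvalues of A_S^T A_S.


Sum of eigenvalues of A_S^T A_S = trace(A_S^T A_S) = sum of squared column norms of A_S.
A_S^T A_S diagonal: [32, 19, 28].
trace = 32 + 19 + 28 = 79.

79


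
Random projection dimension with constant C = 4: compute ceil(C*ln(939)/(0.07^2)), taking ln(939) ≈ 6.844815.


ln(939) ≈ 6.844815.
eps^2 = 0.07^2 = 0.0049.
C*ln(N)/eps^2 ≈ 4*6.844815/0.0049 ≈ 5587.6041.
m = ceil(5587.6041) = 5588.

5588


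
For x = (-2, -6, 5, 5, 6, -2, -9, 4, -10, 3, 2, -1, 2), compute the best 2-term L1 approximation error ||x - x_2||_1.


Sorted |x_i| descending: [10, 9, 6, 6, 5, 5, 4, 3, 2, 2, 2, 2, 1]
Keep top 2: [10, 9]
Tail entries: [6, 6, 5, 5, 4, 3, 2, 2, 2, 2, 1]
L1 error = sum of tail = 38.

38


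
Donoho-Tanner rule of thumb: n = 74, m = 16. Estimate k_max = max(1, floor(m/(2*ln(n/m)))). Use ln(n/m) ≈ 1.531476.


n/m = 74/16 = 37/8.
ln(n/m) ≈ 1.531476.
2*ln(n/m) ≈ 3.062952.
m/(2*ln(n/m)) ≈ 16/3.062952 ≈ 5.2237.
floor = 5.
k_max = max(1, 5) = 5.

5


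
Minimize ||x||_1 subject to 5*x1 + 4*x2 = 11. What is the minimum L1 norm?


Axis intercepts:
  x1 = 11/5, x2 = 0: L1 = 11/5
  x1 = 0, x2 = 11/4: L1 = 11/4
x* = (11/5, 0)
||x*||_1 = 11/5.

11/5


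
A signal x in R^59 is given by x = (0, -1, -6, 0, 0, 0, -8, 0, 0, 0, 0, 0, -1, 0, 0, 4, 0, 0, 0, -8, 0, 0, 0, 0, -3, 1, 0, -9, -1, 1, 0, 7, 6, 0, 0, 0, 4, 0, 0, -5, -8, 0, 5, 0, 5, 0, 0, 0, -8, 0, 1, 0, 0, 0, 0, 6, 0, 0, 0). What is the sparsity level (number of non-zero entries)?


Non-zero positions: [1, 2, 6, 12, 15, 19, 24, 25, 27, 28, 29, 31, 32, 36, 39, 40, 42, 44, 48, 50, 55].
Sparsity = 21.

21


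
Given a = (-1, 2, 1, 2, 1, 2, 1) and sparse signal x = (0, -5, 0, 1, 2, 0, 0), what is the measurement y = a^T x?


Non-zero terms: ['2*-5', '2*1', '1*2']
Products: [-10, 2, 2]
y = sum = -6.

-6


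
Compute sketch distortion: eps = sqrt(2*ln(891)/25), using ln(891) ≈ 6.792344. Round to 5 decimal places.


ln(891) ≈ 6.792344.
2*ln(N)/m ≈ 2*6.792344/25 ≈ 0.54338752.
eps = sqrt(0.54338752) ≈ 0.7371482 ≈ 0.73715.

0.73715


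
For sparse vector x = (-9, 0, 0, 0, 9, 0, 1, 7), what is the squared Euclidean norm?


Non-zero entries: [(0, -9), (4, 9), (6, 1), (7, 7)]
Squares: [81, 81, 1, 49]
||x||_2^2 = sum = 212.

212


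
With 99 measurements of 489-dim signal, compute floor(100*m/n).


100*m/n = 100*99/489 ≈ 20.2454.
floor = 20.

20


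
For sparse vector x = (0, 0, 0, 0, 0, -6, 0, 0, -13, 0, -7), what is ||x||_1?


Non-zero entries: [(5, -6), (8, -13), (10, -7)]
Absolute values: [6, 13, 7]
||x||_1 = sum = 26.

26


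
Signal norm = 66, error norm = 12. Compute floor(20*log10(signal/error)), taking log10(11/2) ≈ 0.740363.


||x||/||e|| = 66/12 = 11/2.
log10(11/2) ≈ 0.740363.
20*log10(||x||/||e||) ≈ 20*0.740363 = 14.80726.
floor(14.80726) = 14.

14


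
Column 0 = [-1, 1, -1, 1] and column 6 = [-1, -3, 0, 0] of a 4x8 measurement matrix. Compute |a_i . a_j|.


Inner product: -1*-1 + 1*-3 + -1*0 + 1*0
Products: [1, -3, 0, 0]
Sum = -2.
|dot| = 2.

2


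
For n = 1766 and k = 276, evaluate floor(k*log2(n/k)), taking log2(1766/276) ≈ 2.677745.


log2(n/k) = log2(1766/276) ≈ 2.677745.
k*log2(n/k) ≈ 276*2.677745 = 739.05762.
floor(739.05762) = 739.

739


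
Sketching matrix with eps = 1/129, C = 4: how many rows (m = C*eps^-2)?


1/eps = 129.
(1/eps)^2 = 16641.
m = 4*16641 = 66564.

66564


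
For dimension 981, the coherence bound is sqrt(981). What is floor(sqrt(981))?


31^2 = 961 <= 981 < 1024 = 32^2, so 31 <= sqrt(981) < 32.
floor(sqrt(981)) = 31.

31


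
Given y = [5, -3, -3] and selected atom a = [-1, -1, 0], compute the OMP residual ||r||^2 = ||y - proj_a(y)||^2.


a^T a = 2.
a^T y = -2.
coeff = -2/2 = -1.
||r||^2 = 41.

41


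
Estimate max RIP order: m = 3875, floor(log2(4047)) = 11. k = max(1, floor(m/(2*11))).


floor(log2(4047)) = 11.
2*11 = 22.
m/(2*floor(log2(n))) = 3875/22 ≈ 176.1364.
floor = 176.
k = max(1, 176) = 176.

176


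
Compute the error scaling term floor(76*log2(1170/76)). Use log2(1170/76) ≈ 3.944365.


log2(n/k) = log2(1170/76) ≈ 3.944365.
k*log2(n/k) ≈ 76*3.944365 = 299.77174.
floor(299.77174) = 299.

299


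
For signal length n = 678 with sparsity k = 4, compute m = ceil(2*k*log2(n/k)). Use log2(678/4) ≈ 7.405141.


log2(n/k) = log2(678/4) ≈ 7.405141.
2*k*log2(n/k) ≈ 2*4*7.405141 = 59.241128.
m = ceil(59.241128) = 60.

60


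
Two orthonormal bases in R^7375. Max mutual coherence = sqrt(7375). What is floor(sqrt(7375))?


85^2 = 7225 <= 7375 < 7396 = 86^2, so 85 <= sqrt(7375) < 86.
floor(sqrt(7375)) = 85.

85


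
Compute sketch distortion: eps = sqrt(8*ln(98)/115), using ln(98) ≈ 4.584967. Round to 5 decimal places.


ln(98) ≈ 4.584967.
8*ln(N)/m ≈ 8*4.584967/115 ≈ 0.31895423.
eps = sqrt(0.31895423) ≈ 0.5647603 ≈ 0.56476.

0.56476


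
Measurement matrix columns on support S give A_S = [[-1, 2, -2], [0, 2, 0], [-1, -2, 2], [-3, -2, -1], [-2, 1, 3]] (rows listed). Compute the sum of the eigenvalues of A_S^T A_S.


Sum of eigenvalues of A_S^T A_S = trace(A_S^T A_S) = sum of squared column norms of A_S.
A_S^T A_S diagonal: [15, 17, 18].
trace = 15 + 17 + 18 = 50.

50


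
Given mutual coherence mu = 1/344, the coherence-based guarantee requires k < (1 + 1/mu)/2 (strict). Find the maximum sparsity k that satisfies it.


1/mu = 344.
1 + 1/mu = 345.
(1 + 1/mu)/2 = 172.5 is not an integer, so k_max = floor(172.5) = 172.

172


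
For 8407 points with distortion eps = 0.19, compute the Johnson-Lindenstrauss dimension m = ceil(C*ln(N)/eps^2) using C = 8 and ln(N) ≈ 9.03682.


ln(8407) ≈ 9.03682.
eps^2 = 0.19^2 = 0.0361.
C*ln(N)/eps^2 ≈ 8*9.03682/0.0361 ≈ 2002.6194.
m = ceil(2002.6194) = 2003.

2003


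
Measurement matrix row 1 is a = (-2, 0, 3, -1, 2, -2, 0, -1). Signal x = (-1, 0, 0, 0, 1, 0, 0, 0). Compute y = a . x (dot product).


Non-zero terms: ['-2*-1', '2*1']
Products: [2, 2]
y = sum = 4.

4


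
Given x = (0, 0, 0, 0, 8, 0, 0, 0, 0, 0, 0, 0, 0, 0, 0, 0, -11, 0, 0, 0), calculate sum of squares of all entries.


Non-zero entries: [(4, 8), (16, -11)]
Squares: [64, 121]
||x||_2^2 = sum = 185.

185


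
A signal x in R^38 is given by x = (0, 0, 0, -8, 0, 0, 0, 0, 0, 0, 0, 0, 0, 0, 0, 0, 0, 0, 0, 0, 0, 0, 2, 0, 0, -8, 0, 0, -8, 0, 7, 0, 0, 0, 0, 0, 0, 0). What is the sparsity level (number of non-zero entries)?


Non-zero positions: [3, 22, 25, 28, 30].
Sparsity = 5.

5


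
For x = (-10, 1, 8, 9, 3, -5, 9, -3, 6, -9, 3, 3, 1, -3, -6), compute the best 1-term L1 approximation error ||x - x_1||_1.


Sorted |x_i| descending: [10, 9, 9, 9, 8, 6, 6, 5, 3, 3, 3, 3, 3, 1, 1]
Keep top 1: [10]
Tail entries: [9, 9, 9, 8, 6, 6, 5, 3, 3, 3, 3, 3, 1, 1]
L1 error = sum of tail = 69.

69


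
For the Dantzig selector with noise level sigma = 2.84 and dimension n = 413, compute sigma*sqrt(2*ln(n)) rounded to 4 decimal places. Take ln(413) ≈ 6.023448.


ln(413) ≈ 6.023448.
2*ln(n) ≈ 12.046896.
sqrt(2*ln(n)) ≈ sqrt(12.046896) ≈ 3.470864.
threshold ≈ 2.84*3.470864 = 9.85725376 ≈ 9.8573.

9.8573


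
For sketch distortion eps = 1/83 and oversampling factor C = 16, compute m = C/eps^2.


1/eps = 83.
(1/eps)^2 = 6889.
m = 16*6889 = 110224.

110224


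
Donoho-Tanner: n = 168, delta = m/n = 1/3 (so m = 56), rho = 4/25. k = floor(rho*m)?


m = 1/3*168 = 56.
rho = 4/25.
rho*m = 4/25*56 = 8.96.
k = floor(8.96) = 8.

8


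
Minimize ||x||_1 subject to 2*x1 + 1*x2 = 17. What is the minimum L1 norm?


Axis intercepts:
  x1 = 17/2, x2 = 0: L1 = 17/2
  x1 = 0, x2 = 17: L1 = 17
x* = (17/2, 0)
||x*||_1 = 17/2.

17/2


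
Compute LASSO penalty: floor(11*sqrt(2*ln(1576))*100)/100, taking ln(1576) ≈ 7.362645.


ln(1576) ≈ 7.362645.
2*ln(n) ≈ 14.72529.
sqrt(2*ln(n)) ≈ sqrt(14.72529) ≈ 3.837355.
lambda ≈ 11*3.837355 = 42.210905.
floor(lambda*100)/100 = 42.21.

42.21


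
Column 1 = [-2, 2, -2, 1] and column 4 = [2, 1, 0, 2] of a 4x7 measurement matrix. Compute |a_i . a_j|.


Inner product: -2*2 + 2*1 + -2*0 + 1*2
Products: [-4, 2, 0, 2]
Sum = 0.
|dot| = 0.

0


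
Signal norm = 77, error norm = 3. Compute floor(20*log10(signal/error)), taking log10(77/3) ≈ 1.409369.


||x||/||e|| = 77/3.
log10(77/3) ≈ 1.409369.
20*log10(||x||/||e||) ≈ 20*1.409369 = 28.18738.
floor(28.18738) = 28.

28


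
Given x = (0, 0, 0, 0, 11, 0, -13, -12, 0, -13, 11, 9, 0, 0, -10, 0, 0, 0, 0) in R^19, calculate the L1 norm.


Non-zero entries: [(4, 11), (6, -13), (7, -12), (9, -13), (10, 11), (11, 9), (14, -10)]
Absolute values: [11, 13, 12, 13, 11, 9, 10]
||x||_1 = sum = 79.

79


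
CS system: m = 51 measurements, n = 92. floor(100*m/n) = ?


100*m/n = 100*51/92 ≈ 55.4348.
floor = 55.

55


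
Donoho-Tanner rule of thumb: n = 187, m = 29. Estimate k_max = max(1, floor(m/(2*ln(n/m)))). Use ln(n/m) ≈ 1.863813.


n/m = 187/29.
ln(n/m) ≈ 1.863813.
2*ln(n/m) ≈ 3.727626.
m/(2*ln(n/m)) ≈ 29/3.727626 ≈ 7.7798.
floor = 7.
k_max = max(1, 7) = 7.

7


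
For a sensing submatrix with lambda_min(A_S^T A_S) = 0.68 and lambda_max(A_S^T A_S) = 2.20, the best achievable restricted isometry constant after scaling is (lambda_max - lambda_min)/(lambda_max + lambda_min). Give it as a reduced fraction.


lambda_max - lambda_min = 2.20 - 0.68 = 1.52.
lambda_max + lambda_min = 2.20 + 0.68 = 2.88.
delta = 1.52/2.88 = 152/288 = 19/36.

19/36


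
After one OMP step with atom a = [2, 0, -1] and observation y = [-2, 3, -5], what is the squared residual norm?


a^T a = 5.
a^T y = 1.
coeff = 1/5 = 1/5.
||r||^2 = 189/5.

189/5


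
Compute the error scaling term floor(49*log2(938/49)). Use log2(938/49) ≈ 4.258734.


log2(n/k) = log2(938/49) ≈ 4.258734.
k*log2(n/k) ≈ 49*4.258734 = 208.677966.
floor(208.677966) = 208.

208


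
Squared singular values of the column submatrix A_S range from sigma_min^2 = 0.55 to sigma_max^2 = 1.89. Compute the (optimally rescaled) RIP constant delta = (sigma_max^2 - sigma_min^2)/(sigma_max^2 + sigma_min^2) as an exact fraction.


lambda_max - lambda_min = 1.89 - 0.55 = 1.34.
lambda_max + lambda_min = 1.89 + 0.55 = 2.44.
delta = 1.34/2.44 = 134/244 = 67/122.

67/122


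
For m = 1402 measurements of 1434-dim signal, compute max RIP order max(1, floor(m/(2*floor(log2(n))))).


floor(log2(1434)) = 10.
2*10 = 20.
m/(2*floor(log2(n))) = 1402/20 ≈ 70.1.
floor = 70.
k = max(1, 70) = 70.

70


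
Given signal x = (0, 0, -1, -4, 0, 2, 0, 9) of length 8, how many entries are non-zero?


Non-zero positions: [2, 3, 5, 7].
Sparsity = 4.

4


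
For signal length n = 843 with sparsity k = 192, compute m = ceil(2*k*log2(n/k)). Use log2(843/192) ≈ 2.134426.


log2(n/k) = log2(843/192) ≈ 2.134426.
2*k*log2(n/k) ≈ 2*192*2.134426 = 819.619584.
m = ceil(819.619584) = 820.

820


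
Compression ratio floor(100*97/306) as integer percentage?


100*m/n = 100*97/306 ≈ 31.6993.
floor = 31.

31


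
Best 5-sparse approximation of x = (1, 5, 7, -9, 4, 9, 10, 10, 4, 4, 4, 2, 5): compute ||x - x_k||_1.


Sorted |x_i| descending: [10, 10, 9, 9, 7, 5, 5, 4, 4, 4, 4, 2, 1]
Keep top 5: [10, 10, 9, 9, 7]
Tail entries: [5, 5, 4, 4, 4, 4, 2, 1]
L1 error = sum of tail = 29.

29


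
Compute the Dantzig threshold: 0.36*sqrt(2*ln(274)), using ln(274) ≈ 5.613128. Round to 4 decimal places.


ln(274) ≈ 5.613128.
2*ln(n) ≈ 11.226256.
sqrt(2*ln(n)) ≈ sqrt(11.226256) ≈ 3.350561.
threshold ≈ 0.36*3.350561 = 1.20620196 ≈ 1.2062.

1.2062


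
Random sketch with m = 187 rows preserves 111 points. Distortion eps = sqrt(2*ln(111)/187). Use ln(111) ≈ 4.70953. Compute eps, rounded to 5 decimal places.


ln(111) ≈ 4.70953.
2*ln(N)/m ≈ 2*4.70953/187 ≈ 0.0503693.
eps = sqrt(0.0503693) ≈ 0.2244311 ≈ 0.22443.

0.22443


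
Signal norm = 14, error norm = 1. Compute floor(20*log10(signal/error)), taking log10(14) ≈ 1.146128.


||x||/||e|| = 14/1 = 14.
log10(14) ≈ 1.146128.
20*log10(||x||/||e||) ≈ 20*1.146128 = 22.92256.
floor(22.92256) = 22.

22


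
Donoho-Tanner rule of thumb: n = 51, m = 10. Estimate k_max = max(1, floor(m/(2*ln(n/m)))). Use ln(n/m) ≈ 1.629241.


n/m = 51/10.
ln(n/m) ≈ 1.629241.
2*ln(n/m) ≈ 3.258482.
m/(2*ln(n/m)) ≈ 10/3.258482 ≈ 3.0689.
floor = 3.
k_max = max(1, 3) = 3.

3


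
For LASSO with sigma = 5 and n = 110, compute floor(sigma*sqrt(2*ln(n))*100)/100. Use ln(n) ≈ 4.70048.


ln(110) ≈ 4.70048.
2*ln(n) ≈ 9.40096.
sqrt(2*ln(n)) ≈ sqrt(9.40096) ≈ 3.066098.
lambda ≈ 5*3.066098 = 15.33049.
floor(lambda*100)/100 = 15.33.

15.33


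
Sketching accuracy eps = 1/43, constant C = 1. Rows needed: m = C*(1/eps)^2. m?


1/eps = 43.
(1/eps)^2 = 1849.
m = 1*1849 = 1849.

1849


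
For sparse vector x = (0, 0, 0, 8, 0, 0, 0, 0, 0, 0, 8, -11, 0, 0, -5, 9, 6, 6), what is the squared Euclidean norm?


Non-zero entries: [(3, 8), (10, 8), (11, -11), (14, -5), (15, 9), (16, 6), (17, 6)]
Squares: [64, 64, 121, 25, 81, 36, 36]
||x||_2^2 = sum = 427.

427


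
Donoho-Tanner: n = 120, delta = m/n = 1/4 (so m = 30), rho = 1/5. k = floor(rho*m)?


m = 1/4*120 = 30.
rho = 1/5.
rho*m = 1/5*30 = 6.
k = floor(6) = 6.

6


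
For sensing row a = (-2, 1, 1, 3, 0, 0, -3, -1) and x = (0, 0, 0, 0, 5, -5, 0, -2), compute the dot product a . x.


Non-zero terms: ['0*5', '0*-5', '-1*-2']
Products: [0, 0, 2]
y = sum = 2.

2


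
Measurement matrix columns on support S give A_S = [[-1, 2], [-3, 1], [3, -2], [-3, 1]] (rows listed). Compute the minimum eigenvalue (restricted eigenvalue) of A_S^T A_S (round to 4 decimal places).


A_S^T A_S = [[28, -14], [-14, 10]].
trace = 38.
det = 84.
disc = trace^2 - 4*det = 1444 - 4*84 = 1108.
sqrt(1108) ≈ 33.286634.
lam_min = (38 - sqrt(1108))/2 ≈ (38 - 33.286634)/2 = 2.356683 ≈ 2.3567.

2.3567


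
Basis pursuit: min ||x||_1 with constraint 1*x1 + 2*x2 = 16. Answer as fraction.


Axis intercepts:
  x1 = 16, x2 = 0: L1 = 16
  x1 = 0, x2 = 8: L1 = 8
x* = (0, 8)
||x*||_1 = 8.

8


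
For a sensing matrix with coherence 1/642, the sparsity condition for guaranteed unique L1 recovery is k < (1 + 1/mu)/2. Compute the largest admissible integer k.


1/mu = 642.
1 + 1/mu = 643.
(1 + 1/mu)/2 = 321.5 is not an integer, so k_max = floor(321.5) = 321.

321


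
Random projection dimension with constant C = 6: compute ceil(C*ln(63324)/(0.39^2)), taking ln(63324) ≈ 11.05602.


ln(63324) ≈ 11.05602.
eps^2 = 0.39^2 = 0.1521.
C*ln(N)/eps^2 ≈ 6*11.05602/0.1521 ≈ 436.1349.
m = ceil(436.1349) = 437.

437


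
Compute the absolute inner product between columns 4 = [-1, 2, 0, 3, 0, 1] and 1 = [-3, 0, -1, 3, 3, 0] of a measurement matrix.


Inner product: -1*-3 + 2*0 + 0*-1 + 3*3 + 0*3 + 1*0
Products: [3, 0, 0, 9, 0, 0]
Sum = 12.
|dot| = 12.

12


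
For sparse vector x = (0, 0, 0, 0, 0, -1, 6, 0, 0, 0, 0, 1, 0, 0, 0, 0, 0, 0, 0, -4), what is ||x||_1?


Non-zero entries: [(5, -1), (6, 6), (11, 1), (19, -4)]
Absolute values: [1, 6, 1, 4]
||x||_1 = sum = 12.

12


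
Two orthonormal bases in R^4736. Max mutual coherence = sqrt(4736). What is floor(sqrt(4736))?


68^2 = 4624 <= 4736 < 4761 = 69^2, so 68 <= sqrt(4736) < 69.
floor(sqrt(4736)) = 68.

68


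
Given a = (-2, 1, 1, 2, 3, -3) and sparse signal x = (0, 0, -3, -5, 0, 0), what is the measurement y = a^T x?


Non-zero terms: ['1*-3', '2*-5']
Products: [-3, -10]
y = sum = -13.

-13


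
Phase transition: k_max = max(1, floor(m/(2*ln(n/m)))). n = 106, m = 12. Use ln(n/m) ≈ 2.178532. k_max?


n/m = 106/12 = 53/6.
ln(n/m) ≈ 2.178532.
2*ln(n/m) ≈ 4.357064.
m/(2*ln(n/m)) ≈ 12/4.357064 ≈ 2.7541.
floor = 2.
k_max = max(1, 2) = 2.

2


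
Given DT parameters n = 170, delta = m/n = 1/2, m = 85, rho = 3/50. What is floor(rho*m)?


m = 1/2*170 = 85.
rho = 3/50.
rho*m = 3/50*85 = 5.1.
k = floor(5.1) = 5.

5


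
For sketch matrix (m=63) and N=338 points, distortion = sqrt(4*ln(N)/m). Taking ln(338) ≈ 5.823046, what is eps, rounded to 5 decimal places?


ln(338) ≈ 5.823046.
4*ln(N)/m ≈ 4*5.823046/63 ≈ 0.36971721.
eps = sqrt(0.36971721) ≈ 0.6080438 ≈ 0.60804.

0.60804


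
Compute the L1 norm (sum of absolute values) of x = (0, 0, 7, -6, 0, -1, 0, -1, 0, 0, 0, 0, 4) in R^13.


Non-zero entries: [(2, 7), (3, -6), (5, -1), (7, -1), (12, 4)]
Absolute values: [7, 6, 1, 1, 4]
||x||_1 = sum = 19.

19


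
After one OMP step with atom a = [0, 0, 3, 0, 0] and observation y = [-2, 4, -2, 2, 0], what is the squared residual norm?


a^T a = 9.
a^T y = -6.
coeff = -6/9 = -2/3.
||r||^2 = 24.

24


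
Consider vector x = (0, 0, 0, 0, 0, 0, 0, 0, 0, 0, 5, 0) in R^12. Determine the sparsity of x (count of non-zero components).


Non-zero positions: [10].
Sparsity = 1.

1


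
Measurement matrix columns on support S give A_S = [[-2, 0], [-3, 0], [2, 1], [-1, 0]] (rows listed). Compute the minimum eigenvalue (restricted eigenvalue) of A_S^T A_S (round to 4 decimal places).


A_S^T A_S = [[18, 2], [2, 1]].
trace = 19.
det = 14.
disc = trace^2 - 4*det = 361 - 4*14 = 305.
sqrt(305) ≈ 17.464249.
lam_min = (19 - sqrt(305))/2 ≈ (19 - 17.464249)/2 = 0.7678755 ≈ 0.7679.

0.7679


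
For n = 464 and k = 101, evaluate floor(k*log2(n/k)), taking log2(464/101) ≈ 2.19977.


log2(n/k) = log2(464/101) ≈ 2.19977.
k*log2(n/k) ≈ 101*2.19977 = 222.17677.
floor(222.17677) = 222.

222


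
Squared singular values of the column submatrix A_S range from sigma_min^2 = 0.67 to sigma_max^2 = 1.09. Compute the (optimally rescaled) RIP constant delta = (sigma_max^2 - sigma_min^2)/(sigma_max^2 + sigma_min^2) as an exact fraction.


lambda_max - lambda_min = 1.09 - 0.67 = 0.42.
lambda_max + lambda_min = 1.09 + 0.67 = 1.76.
delta = 0.42/1.76 = 42/176 = 21/88.

21/88


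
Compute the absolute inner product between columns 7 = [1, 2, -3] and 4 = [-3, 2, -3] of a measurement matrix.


Inner product: 1*-3 + 2*2 + -3*-3
Products: [-3, 4, 9]
Sum = 10.
|dot| = 10.

10


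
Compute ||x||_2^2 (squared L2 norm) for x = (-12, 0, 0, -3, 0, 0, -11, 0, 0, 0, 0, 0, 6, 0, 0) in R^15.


Non-zero entries: [(0, -12), (3, -3), (6, -11), (12, 6)]
Squares: [144, 9, 121, 36]
||x||_2^2 = sum = 310.

310


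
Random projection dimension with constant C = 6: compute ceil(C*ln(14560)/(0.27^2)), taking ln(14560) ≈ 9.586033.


ln(14560) ≈ 9.586033.
eps^2 = 0.27^2 = 0.0729.
C*ln(N)/eps^2 ≈ 6*9.586033/0.0729 ≈ 788.9739.
m = ceil(788.9739) = 789.

789


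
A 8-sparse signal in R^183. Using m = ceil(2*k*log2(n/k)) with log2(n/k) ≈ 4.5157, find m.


log2(n/k) = log2(183/8) ≈ 4.5157.
2*k*log2(n/k) ≈ 2*8*4.5157 = 72.2512.
m = ceil(72.2512) = 73.

73


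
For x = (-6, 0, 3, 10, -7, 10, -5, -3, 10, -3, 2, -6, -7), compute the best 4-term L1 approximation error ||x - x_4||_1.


Sorted |x_i| descending: [10, 10, 10, 7, 7, 6, 6, 5, 3, 3, 3, 2, 0]
Keep top 4: [10, 10, 10, 7]
Tail entries: [7, 6, 6, 5, 3, 3, 3, 2, 0]
L1 error = sum of tail = 35.

35


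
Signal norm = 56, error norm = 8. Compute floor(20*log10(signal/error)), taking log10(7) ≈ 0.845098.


||x||/||e|| = 56/8 = 7.
log10(7) ≈ 0.845098.
20*log10(||x||/||e||) ≈ 20*0.845098 = 16.90196.
floor(16.90196) = 16.

16


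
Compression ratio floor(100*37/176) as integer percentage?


100*m/n = 100*37/176 ≈ 21.0227.
floor = 21.

21


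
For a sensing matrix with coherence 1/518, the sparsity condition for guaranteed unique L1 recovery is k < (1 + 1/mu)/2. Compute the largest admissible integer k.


1/mu = 518.
1 + 1/mu = 519.
(1 + 1/mu)/2 = 259.5 is not an integer, so k_max = floor(259.5) = 259.

259


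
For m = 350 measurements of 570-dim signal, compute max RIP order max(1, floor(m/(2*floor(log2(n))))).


floor(log2(570)) = 9.
2*9 = 18.
m/(2*floor(log2(n))) = 350/18 ≈ 19.4444.
floor = 19.
k = max(1, 19) = 19.

19


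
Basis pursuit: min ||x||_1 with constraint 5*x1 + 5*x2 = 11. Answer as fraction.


Axis intercepts:
  x1 = 11/5, x2 = 0: L1 = 11/5
  x1 = 0, x2 = 11/5: L1 = 11/5
x* = (11/5, 0)
||x*||_1 = 11/5.

11/5


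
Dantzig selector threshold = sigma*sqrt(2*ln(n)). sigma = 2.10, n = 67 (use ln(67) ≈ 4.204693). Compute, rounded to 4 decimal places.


ln(67) ≈ 4.204693.
2*ln(n) ≈ 8.409386.
sqrt(2*ln(n)) ≈ sqrt(8.409386) ≈ 2.899894.
threshold ≈ 2.10*2.899894 = 6.0897774 ≈ 6.0898.

6.0898


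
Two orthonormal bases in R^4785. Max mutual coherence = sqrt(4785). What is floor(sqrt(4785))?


69^2 = 4761 <= 4785 < 4900 = 70^2, so 69 <= sqrt(4785) < 70.
floor(sqrt(4785)) = 69.

69


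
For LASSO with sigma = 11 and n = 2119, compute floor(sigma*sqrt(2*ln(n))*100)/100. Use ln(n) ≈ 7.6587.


ln(2119) ≈ 7.6587.
2*ln(n) ≈ 15.3174.
sqrt(2*ln(n)) ≈ sqrt(15.3174) ≈ 3.913745.
lambda ≈ 11*3.913745 = 43.051195.
floor(lambda*100)/100 = 43.05.

43.05


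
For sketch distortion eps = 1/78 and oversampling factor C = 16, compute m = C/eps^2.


1/eps = 78.
(1/eps)^2 = 6084.
m = 16*6084 = 97344.

97344


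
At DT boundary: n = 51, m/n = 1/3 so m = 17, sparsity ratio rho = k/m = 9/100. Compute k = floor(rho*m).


m = 1/3*51 = 17.
rho = 9/100.
rho*m = 9/100*17 = 1.53.
k = floor(1.53) = 1.

1


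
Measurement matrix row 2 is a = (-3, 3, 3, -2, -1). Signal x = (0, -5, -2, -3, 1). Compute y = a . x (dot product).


Non-zero terms: ['3*-5', '3*-2', '-2*-3', '-1*1']
Products: [-15, -6, 6, -1]
y = sum = -16.

-16


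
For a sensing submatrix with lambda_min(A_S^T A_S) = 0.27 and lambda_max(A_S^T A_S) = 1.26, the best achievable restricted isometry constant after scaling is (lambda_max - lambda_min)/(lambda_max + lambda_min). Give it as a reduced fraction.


lambda_max - lambda_min = 1.26 - 0.27 = 0.99.
lambda_max + lambda_min = 1.26 + 0.27 = 1.53.
delta = 0.99/1.53 = 99/153 = 11/17.

11/17


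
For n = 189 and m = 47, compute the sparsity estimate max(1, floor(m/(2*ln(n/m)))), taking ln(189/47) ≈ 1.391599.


n/m = 189/47.
ln(n/m) ≈ 1.391599.
2*ln(n/m) ≈ 2.783198.
m/(2*ln(n/m)) ≈ 47/2.783198 ≈ 16.887.
floor = 16.
k_max = max(1, 16) = 16.

16


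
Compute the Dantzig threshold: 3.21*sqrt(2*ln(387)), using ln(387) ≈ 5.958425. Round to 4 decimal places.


ln(387) ≈ 5.958425.
2*ln(n) ≈ 11.91685.
sqrt(2*ln(n)) ≈ sqrt(11.91685) ≈ 3.452079.
threshold ≈ 3.21*3.452079 = 11.08117359 ≈ 11.0812.

11.0812


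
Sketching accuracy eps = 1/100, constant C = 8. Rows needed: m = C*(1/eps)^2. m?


1/eps = 100.
(1/eps)^2 = 10000.
m = 8*10000 = 80000.

80000


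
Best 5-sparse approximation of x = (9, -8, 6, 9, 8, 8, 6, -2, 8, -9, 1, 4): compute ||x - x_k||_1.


Sorted |x_i| descending: [9, 9, 9, 8, 8, 8, 8, 6, 6, 4, 2, 1]
Keep top 5: [9, 9, 9, 8, 8]
Tail entries: [8, 8, 6, 6, 4, 2, 1]
L1 error = sum of tail = 35.

35


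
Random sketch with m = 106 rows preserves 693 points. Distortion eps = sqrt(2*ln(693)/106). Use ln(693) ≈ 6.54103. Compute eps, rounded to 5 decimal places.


ln(693) ≈ 6.54103.
2*ln(N)/m ≈ 2*6.54103/106 ≈ 0.12341566.
eps = sqrt(0.12341566) ≈ 0.3513057 ≈ 0.35131.

0.35131


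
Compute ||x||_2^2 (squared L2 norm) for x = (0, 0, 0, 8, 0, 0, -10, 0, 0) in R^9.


Non-zero entries: [(3, 8), (6, -10)]
Squares: [64, 100]
||x||_2^2 = sum = 164.

164


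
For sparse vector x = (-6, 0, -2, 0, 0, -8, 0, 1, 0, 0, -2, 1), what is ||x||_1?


Non-zero entries: [(0, -6), (2, -2), (5, -8), (7, 1), (10, -2), (11, 1)]
Absolute values: [6, 2, 8, 1, 2, 1]
||x||_1 = sum = 20.

20


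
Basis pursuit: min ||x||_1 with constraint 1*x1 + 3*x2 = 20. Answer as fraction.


Axis intercepts:
  x1 = 20, x2 = 0: L1 = 20
  x1 = 0, x2 = 20/3: L1 = 20/3
x* = (0, 20/3)
||x*||_1 = 20/3.

20/3


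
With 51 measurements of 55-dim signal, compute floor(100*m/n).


100*m/n = 100*51/55 ≈ 92.7273.
floor = 92.

92


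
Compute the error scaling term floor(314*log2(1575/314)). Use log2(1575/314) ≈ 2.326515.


log2(n/k) = log2(1575/314) ≈ 2.326515.
k*log2(n/k) ≈ 314*2.326515 = 730.52571.
floor(730.52571) = 730.

730


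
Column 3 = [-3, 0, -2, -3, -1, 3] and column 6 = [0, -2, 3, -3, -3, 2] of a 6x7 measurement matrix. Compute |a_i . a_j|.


Inner product: -3*0 + 0*-2 + -2*3 + -3*-3 + -1*-3 + 3*2
Products: [0, 0, -6, 9, 3, 6]
Sum = 12.
|dot| = 12.

12


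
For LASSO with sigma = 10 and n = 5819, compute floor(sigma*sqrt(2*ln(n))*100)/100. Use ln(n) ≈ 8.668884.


ln(5819) ≈ 8.668884.
2*ln(n) ≈ 17.337768.
sqrt(2*ln(n)) ≈ sqrt(17.337768) ≈ 4.163865.
lambda ≈ 10*4.163865 = 41.63865.
floor(lambda*100)/100 = 41.63.

41.63


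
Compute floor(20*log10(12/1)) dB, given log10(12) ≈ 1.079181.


||x||/||e|| = 12/1 = 12.
log10(12) ≈ 1.079181.
20*log10(||x||/||e||) ≈ 20*1.079181 = 21.58362.
floor(21.58362) = 21.

21


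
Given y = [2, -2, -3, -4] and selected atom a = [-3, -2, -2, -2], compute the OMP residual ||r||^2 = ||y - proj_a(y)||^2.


a^T a = 21.
a^T y = 12.
coeff = 12/21 = 4/7.
||r||^2 = 183/7.

183/7


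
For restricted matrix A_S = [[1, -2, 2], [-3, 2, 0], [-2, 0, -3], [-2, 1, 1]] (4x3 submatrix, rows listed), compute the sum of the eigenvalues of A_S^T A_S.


Sum of eigenvalues of A_S^T A_S = trace(A_S^T A_S) = sum of squared column norms of A_S.
A_S^T A_S diagonal: [18, 9, 14].
trace = 18 + 9 + 14 = 41.

41


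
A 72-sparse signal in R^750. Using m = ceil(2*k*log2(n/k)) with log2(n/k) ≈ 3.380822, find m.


log2(n/k) = log2(750/72) ≈ 3.380822.
2*k*log2(n/k) ≈ 2*72*3.380822 = 486.838368.
m = ceil(486.838368) = 487.

487


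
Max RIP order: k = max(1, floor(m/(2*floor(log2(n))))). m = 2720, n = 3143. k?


floor(log2(3143)) = 11.
2*11 = 22.
m/(2*floor(log2(n))) = 2720/22 ≈ 123.6364.
floor = 123.
k = max(1, 123) = 123.

123
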